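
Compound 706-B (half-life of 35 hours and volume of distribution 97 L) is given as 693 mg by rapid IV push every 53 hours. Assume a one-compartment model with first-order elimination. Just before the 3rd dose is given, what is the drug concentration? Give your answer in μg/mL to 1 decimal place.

f = (1/2)^(τ/t½) = (1/2)^(53/35) ≈ 0.3501.
C₀ = D/Vd = 693/97 ≈ 7.144 μg/mL.
Before the 3rd dose, 2 doses have been given. Superposition: Cmin = C₀·(f + f²).
≈ 7.144 × (0.3501 + 0.1226) ≈ 7.144 × 0.4727 ≈ 3.377 μg/mL.

3.4 μg/mL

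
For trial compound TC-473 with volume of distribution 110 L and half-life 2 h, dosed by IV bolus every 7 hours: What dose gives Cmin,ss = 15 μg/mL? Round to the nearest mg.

τ/t½ = 7/2 ≈ 3.5, so f = (1/2)^(7/2) ≈ 0.088388.
Cmin,ss = (D/Vd)·f/(1−f), so D = Cmin,ss·Vd·(1−f)/f.
D = 15 × 110 × (1−f)/f ≈ 15 × 110 × 10.31375 ≈ 17017.69 mg.

17018 mg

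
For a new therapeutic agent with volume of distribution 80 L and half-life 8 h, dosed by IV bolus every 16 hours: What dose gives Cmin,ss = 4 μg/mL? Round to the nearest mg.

960 mg

τ/t½ = 16/8 ≈ 2, so f = (1/2)^(16/8) ≈ 0.250000.
Cmin,ss = (D/Vd)·f/(1−f), so D = Cmin,ss·Vd·(1−f)/f.
D = 4 × 80 × (1−f)/f ≈ 4 × 80 × 3.00000 ≈ 960.00 mg.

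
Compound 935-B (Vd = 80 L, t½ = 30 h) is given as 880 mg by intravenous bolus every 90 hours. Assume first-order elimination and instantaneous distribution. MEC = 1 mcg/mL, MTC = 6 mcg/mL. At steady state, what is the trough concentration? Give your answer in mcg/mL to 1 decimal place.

1.6 mcg/mL

The dosing interval is 3 half-lives, so f = 2^(−3) = 0.125.
Accumulation ratio R = 1/(1 − f) = 1/0.875 = 8/7.
Single-dose peak C₀ = D/Vd = 880/80 = 11 mcg/mL.
Steady-state peak Cmax,ss = C₀·R = 11 × 8/7 ≈ 12.571 mcg/mL.
Steady-state trough Cmin,ss = Cmax,ss·f ≈ 12.571 × 0.125 ≈ 1.571 mcg/mL.
Trough 1.6 mcg/mL vs MEC 1 mcg/mL: adequate.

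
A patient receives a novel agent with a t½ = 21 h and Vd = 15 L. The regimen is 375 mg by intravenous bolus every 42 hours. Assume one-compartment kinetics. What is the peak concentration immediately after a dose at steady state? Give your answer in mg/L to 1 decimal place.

33.3 mg/L

The dosing interval is 2 half-lives, so f = 2^(−2) = 0.25.
At steady state, R = 1/(1 − 0.25) = 4/3.
Single-dose peak C₀ = D/Vd = 375/15 = 25 mg/L.
Steady-state peak Cmax,ss = C₀·R = 25 × 4/3 ≈ 33.333 mg/L.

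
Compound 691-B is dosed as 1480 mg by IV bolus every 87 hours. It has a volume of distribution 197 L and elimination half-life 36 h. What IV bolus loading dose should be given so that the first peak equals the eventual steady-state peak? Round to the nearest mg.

f = (1/2)^(87/36) ≈ 0.187288; accumulation ratio R = 1/(1−f) ≈ 1.23045.
Loading dose to hit Cmax,ss on first dose: D_load = D_maint·R ≈ 1480 × 1.23045 ≈ 1821.07 mg.

1821 mg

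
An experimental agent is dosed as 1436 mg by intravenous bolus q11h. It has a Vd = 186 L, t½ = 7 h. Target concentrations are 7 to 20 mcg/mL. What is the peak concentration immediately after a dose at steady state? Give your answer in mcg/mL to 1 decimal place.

11.6 mcg/mL

k = ln2/t½ = ln2/7 ≈ 0.099021 h⁻¹; fraction remaining f = e^(−kτ) = e^(−0.099021×11) ≈ 0.3365.
Accumulation ratio R = 1/(1 − f) ≈ 1/0.6635 ≈ 1.5072.
Each bolus raises the concentration by D/Vd = 1436/186 ≈ 7.720 mcg/mL.
Steady-state peak Cmax,ss = C₀·R ≈ 7.720 × 1.5072 ≈ 11.636 mcg/mL.
Peak 11.6 mcg/mL vs MTC 20 mcg/mL: below toxic threshold.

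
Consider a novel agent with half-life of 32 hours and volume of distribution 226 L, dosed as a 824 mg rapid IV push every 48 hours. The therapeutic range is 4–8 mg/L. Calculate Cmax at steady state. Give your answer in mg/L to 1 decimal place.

5.6 mg/L

Over one 48-h interval, 48/32 ≈ 1.5 half-lives elapse, leaving f ≈ 0.3536 of each dose.
At steady state, accumulation factor R = 1/(1 − e^(−kτ)) ≈ 1.5470.
Each bolus raises the concentration by D/Vd = 824/226 ≈ 3.646 mg/L.
Steady-state peak Cmax,ss = C₀·R ≈ 3.646 × 1.5470 ≈ 5.640 mg/L.
Peak 5.6 mg/L vs MTC 8 mg/L: below toxic threshold.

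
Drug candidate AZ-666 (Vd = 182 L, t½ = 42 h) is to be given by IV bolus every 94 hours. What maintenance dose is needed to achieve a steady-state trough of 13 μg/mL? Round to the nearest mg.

8796 mg

τ/t½ = 94/42 ≈ 2.2381, so f = (1/2)^(94/42) ≈ 0.211966.
Cmin,ss = (D/Vd)·f/(1−f), so D = Cmin,ss·Vd·(1−f)/f.
D = 13 × 182 × (1−f)/f ≈ 13 × 182 × 3.71774 ≈ 8796.17 mg.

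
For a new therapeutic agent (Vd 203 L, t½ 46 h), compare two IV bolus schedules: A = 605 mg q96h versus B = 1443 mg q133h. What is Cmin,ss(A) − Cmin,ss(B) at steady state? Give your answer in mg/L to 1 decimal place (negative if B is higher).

-0.2 mg/L

Regimen A: f = (1/2)^(96/46) ≈ 0.2354; Cmin,ss = (605/203)·f/(1−f) ≈ 0.918 mg/L.
Regimen B: f = (1/2)^(133/46) ≈ 0.1348; Cmin,ss = (1443/203)·f/(1−f) ≈ 1.107 mg/L.
Difference ≈ 0.918 − 1.107 ≈ -0.189 mg/L.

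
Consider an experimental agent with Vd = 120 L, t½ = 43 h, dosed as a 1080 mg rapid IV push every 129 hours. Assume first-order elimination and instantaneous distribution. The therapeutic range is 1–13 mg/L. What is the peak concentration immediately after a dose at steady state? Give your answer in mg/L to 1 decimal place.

The dosing interval is 3 half-lives, so f = 2^(−3) = 0.125.
Accumulation ratio R = 1/(1 − f) = 1/0.875 = 8/7.
Single-dose peak C₀ = D/Vd = 1080/120 = 9 mg/L.
Steady-state peak Cmax,ss = C₀·R = 9 × 8/7 ≈ 10.286 mg/L.
Peak 10.3 mg/L vs MTC 13 mg/L: below toxic threshold.

10.3 mg/L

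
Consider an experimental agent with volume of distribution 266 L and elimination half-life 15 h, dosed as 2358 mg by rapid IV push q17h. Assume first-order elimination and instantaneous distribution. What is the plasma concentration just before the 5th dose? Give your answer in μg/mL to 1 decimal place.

f = (1/2)^(τ/t½) = (1/2)^(17/15) ≈ 0.4559.
C₀ = D/Vd = 2358/266 ≈ 8.865 μg/mL.
Before the 5th dose, 4 doses have been given. Superposition: Cmin = C₀·(f + f² + … + f^4).
≈ 8.865 × (0.4559 + 0.2078 + 0.0948 + 0.0432) ≈ 8.865 × 0.8017 ≈ 7.107 μg/mL.

7.1 μg/mL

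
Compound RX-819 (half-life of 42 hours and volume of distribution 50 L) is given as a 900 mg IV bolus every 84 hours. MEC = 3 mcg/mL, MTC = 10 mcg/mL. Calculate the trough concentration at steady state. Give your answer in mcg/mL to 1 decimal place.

6.0 mcg/mL

τ = 84 h = 2 half-lives, so f = (1/2)^2 = 0.25.
At steady state, R = 1/(1 − 0.25) = 4/3.
Single-dose peak C₀ = D/Vd = 900/50 = 18 mcg/mL.
Steady-state peak Cmax,ss = C₀·R = 18 × 4/3 ≈ 24.000 mcg/mL.
Steady-state trough Cmin,ss = Cmax,ss·f ≈ 24.000 × 0.25 ≈ 6.000 mcg/mL.
Trough 6.0 mcg/mL vs MEC 3 mcg/mL: adequate.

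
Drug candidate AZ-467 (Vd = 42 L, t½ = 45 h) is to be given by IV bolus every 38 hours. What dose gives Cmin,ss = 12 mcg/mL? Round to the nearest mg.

τ/t½ = 38/45 ≈ 0.84444, so f = (1/2)^(38/45) ≈ 0.556925.
Cmin,ss = (D/Vd)·f/(1−f), so D = Cmin,ss·Vd·(1−f)/f.
D = 12 × 42 × (1−f)/f ≈ 12 × 42 × 0.79557 ≈ 400.97 mg.

401 mg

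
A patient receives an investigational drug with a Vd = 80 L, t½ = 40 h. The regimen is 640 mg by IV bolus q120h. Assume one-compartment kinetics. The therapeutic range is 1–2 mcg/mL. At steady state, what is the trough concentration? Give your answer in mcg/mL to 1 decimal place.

1.1 mcg/mL

τ = 120 h = 3 half-lives, so f = (1/2)^3 = 0.125.
At steady state, R = 1/(1 − 0.125) = 8/7.
Single-dose peak C₀ = D/Vd = 640/80 = 8 mcg/mL.
Steady-state peak Cmax,ss = C₀·R = 8 × 8/7 ≈ 9.143 mcg/mL.
Steady-state trough Cmin,ss = Cmax,ss·f ≈ 9.143 × 0.125 ≈ 1.143 mcg/mL.
Trough 1.1 mcg/mL vs MEC 1 mcg/mL: adequate.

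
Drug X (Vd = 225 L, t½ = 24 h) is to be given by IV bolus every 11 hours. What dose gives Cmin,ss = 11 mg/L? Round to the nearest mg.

926 mg

τ/t½ = 11/24 ≈ 0.45833, so f = (1/2)^(11/24) ≈ 0.727827.
Cmin,ss = (D/Vd)·f/(1−f), so D = Cmin,ss·Vd·(1−f)/f.
D = 11 × 225 × (1−f)/f ≈ 11 × 225 × 0.37395 ≈ 925.53 mg.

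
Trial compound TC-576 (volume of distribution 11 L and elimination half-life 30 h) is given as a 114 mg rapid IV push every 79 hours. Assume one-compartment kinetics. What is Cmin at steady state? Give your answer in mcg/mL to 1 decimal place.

Over one 79-h interval, 79/30 ≈ 2.6333 half-lives elapse, leaving f ≈ 0.1612 of each dose.
At steady state, accumulation factor R = 1/(1 − e^(−kτ)) ≈ 1.1922.
Each bolus raises the concentration by D/Vd = 114/11 ≈ 10.364 mcg/mL.
Steady-state peak Cmax,ss = C₀·R ≈ 10.364 × 1.1922 ≈ 12.356 mcg/mL.
Steady-state trough Cmin,ss = Cmax,ss·f ≈ 12.356 × 0.1612 ≈ 1.992 mcg/mL.

2.0 mcg/mL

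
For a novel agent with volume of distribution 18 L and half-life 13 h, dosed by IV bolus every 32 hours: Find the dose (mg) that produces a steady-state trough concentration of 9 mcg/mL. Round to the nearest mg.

τ/t½ = 32/13 ≈ 2.4615, so f = (1/2)^(32/13) ≈ 0.181553.
Cmin,ss = (D/Vd)·f/(1−f), so D = Cmin,ss·Vd·(1−f)/f.
D = 9 × 18 × (1−f)/f ≈ 9 × 18 × 4.50803 ≈ 730.30 mg.

730 mg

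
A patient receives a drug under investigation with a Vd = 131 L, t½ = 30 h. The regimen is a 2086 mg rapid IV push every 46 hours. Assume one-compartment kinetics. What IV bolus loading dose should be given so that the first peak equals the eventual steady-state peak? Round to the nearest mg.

3187 mg

f = (1/2)^(46/30) ≈ 0.345478; accumulation ratio R = 1/(1−f) ≈ 1.52783.
Loading dose to hit Cmax,ss on first dose: D_load = D_maint·R ≈ 2086 × 1.52783 ≈ 3187.05 mg.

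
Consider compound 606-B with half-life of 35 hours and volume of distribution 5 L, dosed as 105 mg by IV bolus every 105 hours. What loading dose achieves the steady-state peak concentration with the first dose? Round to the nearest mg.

120 mg

f = (1/2)^(105/35) ≈ 0.125000; accumulation ratio R = 1/(1−f) ≈ 1.14286.
Loading dose to hit Cmax,ss on first dose: D_load = D_maint·R ≈ 105 × 1.14286 ≈ 120.00 mg.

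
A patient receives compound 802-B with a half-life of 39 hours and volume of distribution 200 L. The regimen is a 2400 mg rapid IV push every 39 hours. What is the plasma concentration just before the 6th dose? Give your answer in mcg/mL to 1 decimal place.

f = (1/2)^(τ/t½) = (1/2)^(39/39) ≈ 0.5000.
C₀ = D/Vd = 2400/200 ≈ 12.000 mcg/mL.
Before the 6th dose, 5 doses have been given. Superposition: Cmin = C₀·(f + f² + … + f^5).
≈ 12.000 × (0.5000 + 0.2500 + 0.1250 + 0.0625 + 0.0313) ≈ 12.000 × 0.9688 ≈ 11.626 mcg/mL.

11.6 mcg/mL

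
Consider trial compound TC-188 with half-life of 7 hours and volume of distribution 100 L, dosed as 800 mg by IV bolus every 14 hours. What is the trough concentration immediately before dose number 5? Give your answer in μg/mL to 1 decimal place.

2.7 μg/mL

f = (1/2)^(τ/t½) = (1/2)^(14/7) ≈ 0.2500.
C₀ = D/Vd = 800/100 ≈ 8.000 μg/mL.
Before the 5th dose, 4 doses have been given. Superposition: Cmin = C₀·(f + f² + … + f^4).
≈ 8.000 × (0.2500 + 0.0625 + 0.0156 + 0.0039) ≈ 8.000 × 0.3320 ≈ 2.656 μg/mL.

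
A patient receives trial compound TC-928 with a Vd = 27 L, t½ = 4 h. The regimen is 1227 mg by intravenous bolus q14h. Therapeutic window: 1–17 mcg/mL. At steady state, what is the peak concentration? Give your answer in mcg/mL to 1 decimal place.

Over one 14-h interval, 14/4 ≈ 3.5 half-lives elapse, leaving f ≈ 0.0884 of each dose.
At steady state, accumulation factor R = 1/(1 − e^(−kτ)) ≈ 1.0970.
Each bolus raises the concentration by D/Vd = 1227/27 ≈ 45.444 mcg/mL.
Steady-state peak Cmax,ss = C₀·R ≈ 45.444 × 1.0970 ≈ 49.852 mcg/mL.
Peak 49.9 mcg/mL vs MTC 17 mcg/mL: exceeds toxic threshold.

49.9 mcg/mL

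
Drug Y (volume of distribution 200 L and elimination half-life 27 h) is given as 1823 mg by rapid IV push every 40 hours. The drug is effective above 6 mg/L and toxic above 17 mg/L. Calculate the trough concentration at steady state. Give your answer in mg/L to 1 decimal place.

k = ln2/t½ = ln2/27 ≈ 0.025672 h⁻¹; fraction remaining f = e^(−kτ) = e^(−0.025672×40) ≈ 0.3581.
Single-dose peak C₀ = D/Vd = 1823/200 ≈ 9.115 mg/L.
Steady-state trough Cmin,ss = C₀·f/(1−f) ≈ 9.115 × 0.3581/0.6419 ≈ 5.085 mg/L.
Trough 5.1 mg/L vs MEC 6 mg/L: subtherapeutic.

5.1 mg/L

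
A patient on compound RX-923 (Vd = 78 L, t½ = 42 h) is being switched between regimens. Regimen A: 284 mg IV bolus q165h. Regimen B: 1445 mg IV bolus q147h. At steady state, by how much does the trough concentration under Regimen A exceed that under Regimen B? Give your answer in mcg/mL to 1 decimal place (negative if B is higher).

Regimen A: f = (1/2)^(165/42) ≈ 0.0657; Cmin,ss = (284/78)·f/(1−f) ≈ 0.256 mcg/mL.
Regimen B: f = (1/2)^(147/42) ≈ 0.0884; Cmin,ss = (1445/78)·f/(1−f) ≈ 1.796 mcg/mL.
Difference ≈ 0.256 − 1.796 ≈ -1.540 mcg/mL.

-1.5 mcg/mL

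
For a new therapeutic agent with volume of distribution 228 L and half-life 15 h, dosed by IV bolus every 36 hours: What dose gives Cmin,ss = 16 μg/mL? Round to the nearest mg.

τ/t½ = 36/15 ≈ 2.4, so f = (1/2)^(36/15) ≈ 0.189465.
Cmin,ss = (D/Vd)·f/(1−f), so D = Cmin,ss·Vd·(1−f)/f.
D = 16 × 228 × (1−f)/f ≈ 16 × 228 × 4.27802 ≈ 15606.22 mg.

15606 mg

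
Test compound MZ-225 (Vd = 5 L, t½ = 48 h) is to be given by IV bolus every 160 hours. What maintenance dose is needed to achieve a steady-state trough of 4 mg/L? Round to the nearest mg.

τ/t½ = 160/48 ≈ 3.3333, so f = (1/2)^(160/48) ≈ 0.099213.
Cmin,ss = (D/Vd)·f/(1−f), so D = Cmin,ss·Vd·(1−f)/f.
D = 4 × 5 × (1−f)/f ≈ 4 × 5 × 9.07932 ≈ 181.59 mg.

182 mg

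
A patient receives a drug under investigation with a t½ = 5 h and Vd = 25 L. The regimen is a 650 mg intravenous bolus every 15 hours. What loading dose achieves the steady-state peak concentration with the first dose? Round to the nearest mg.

f = (1/2)^(15/5) ≈ 0.125000; accumulation ratio R = 1/(1−f) ≈ 1.14286.
Loading dose to hit Cmax,ss on first dose: D_load = D_maint·R ≈ 650 × 1.14286 ≈ 742.86 mg.

743 mg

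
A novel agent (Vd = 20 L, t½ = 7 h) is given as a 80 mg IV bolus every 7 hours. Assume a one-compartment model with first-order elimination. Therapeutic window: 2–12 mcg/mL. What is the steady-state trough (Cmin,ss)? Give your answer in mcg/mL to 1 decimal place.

4.0 mcg/mL

The dosing interval is 1 half-life, so f = 2^(−1) = 0.5.
Accumulation ratio R = 1/(1 − f) = 1/0.5 = 2/1.
Single-dose peak C₀ = D/Vd = 80/20 = 4 mcg/mL.
Steady-state peak Cmax,ss = C₀·R = 4 × 2/1 ≈ 8.000 mcg/mL.
Steady-state trough Cmin,ss = Cmax,ss·f ≈ 8.000 × 0.5 ≈ 4.000 mcg/mL.
Trough 4.0 mcg/mL vs MEC 2 mcg/mL: adequate.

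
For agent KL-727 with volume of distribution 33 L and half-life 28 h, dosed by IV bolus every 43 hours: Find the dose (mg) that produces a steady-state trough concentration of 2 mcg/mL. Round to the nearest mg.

τ/t½ = 43/28 ≈ 1.5357, so f = (1/2)^(43/28) ≈ 0.344909.
Cmin,ss = (D/Vd)·f/(1−f), so D = Cmin,ss·Vd·(1−f)/f.
D = 2 × 33 × (1−f)/f ≈ 2 × 33 × 1.89932 ≈ 125.36 mg.

125 mg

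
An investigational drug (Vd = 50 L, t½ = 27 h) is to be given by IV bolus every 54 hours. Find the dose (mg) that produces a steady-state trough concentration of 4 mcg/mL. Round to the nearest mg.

τ/t½ = 54/27 ≈ 2, so f = (1/2)^(54/27) ≈ 0.250000.
Cmin,ss = (D/Vd)·f/(1−f), so D = Cmin,ss·Vd·(1−f)/f.
D = 4 × 50 × (1−f)/f ≈ 4 × 50 × 3.00000 ≈ 600.00 mg.

600 mg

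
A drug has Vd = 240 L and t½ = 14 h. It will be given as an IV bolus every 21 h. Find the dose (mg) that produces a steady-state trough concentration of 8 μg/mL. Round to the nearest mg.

τ/t½ = 21/14 ≈ 1.5, so f = (1/2)^(21/14) ≈ 0.353553.
Cmin,ss = (D/Vd)·f/(1−f), so D = Cmin,ss·Vd·(1−f)/f.
D = 8 × 240 × (1−f)/f ≈ 8 × 240 × 1.82843 ≈ 3510.59 mg.

3511 mg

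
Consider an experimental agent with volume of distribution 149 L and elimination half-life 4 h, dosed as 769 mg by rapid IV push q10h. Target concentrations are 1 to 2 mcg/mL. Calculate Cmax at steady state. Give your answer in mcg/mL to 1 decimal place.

6.3 mcg/mL

τ/t½ = 10/4 ≈ 2.5, so fraction remaining f = (1/2)^(10/4) ≈ 0.1768.
At steady state, accumulation factor R = 1/(1 − e^(−kτ)) ≈ 1.2148.
Single-dose peak C₀ = D/Vd = 769/149 ≈ 5.161 mcg/mL.
Steady-state peak Cmax,ss = C₀·R ≈ 5.161 × 1.2148 ≈ 6.270 mcg/mL.
Peak 6.3 mcg/mL vs MTC 2 mcg/mL: exceeds toxic threshold.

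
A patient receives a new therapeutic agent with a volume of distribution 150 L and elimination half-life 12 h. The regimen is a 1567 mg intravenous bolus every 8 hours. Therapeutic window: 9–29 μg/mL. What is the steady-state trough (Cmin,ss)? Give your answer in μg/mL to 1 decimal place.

τ/t½ = 8/12 ≈ 0.66667, so fraction remaining f = (1/2)^(8/12) ≈ 0.6300.
Accumulation ratio R = 1/(1 − f) ≈ 1/0.3700 ≈ 2.7027.
Each bolus raises the concentration by D/Vd = 1567/150 ≈ 10.447 μg/mL.
Steady-state peak Cmax,ss = C₀·R ≈ 10.447 × 2.7027 ≈ 28.235 μg/mL.
One interval later, Cmin,ss = Cmax,ss·e^(−kτ) ≈ 28.235 × 0.6300 ≈ 17.788 μg/mL.
Trough 17.8 μg/mL vs MEC 9 μg/mL: adequate.

17.8 μg/mL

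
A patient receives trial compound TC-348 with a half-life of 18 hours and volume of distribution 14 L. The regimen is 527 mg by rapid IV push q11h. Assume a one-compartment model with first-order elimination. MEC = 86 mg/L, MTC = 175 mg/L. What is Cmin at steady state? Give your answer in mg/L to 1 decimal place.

Over one 11-h interval, 11/18 ≈ 0.61111 half-lives elapse, leaving f ≈ 0.6547 of each dose.
Accumulation ratio R = 1/(1 − f) ≈ 1/0.3453 ≈ 2.8960.
Each bolus raises the concentration by D/Vd = 527/14 ≈ 37.643 mg/L.
Steady-state peak Cmax,ss = C₀·R ≈ 37.643 × 2.8960 ≈ 109.014 mg/L.
Steady-state trough Cmin,ss = Cmax,ss·f ≈ 109.014 × 0.6547 ≈ 71.371 mg/L.
Trough 71.4 mg/L vs MEC 86 mg/L: subtherapeutic.

71.4 mg/L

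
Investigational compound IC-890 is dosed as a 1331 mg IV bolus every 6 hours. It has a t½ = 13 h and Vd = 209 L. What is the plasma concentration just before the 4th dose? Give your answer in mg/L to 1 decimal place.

f = (1/2)^(τ/t½) = (1/2)^(6/13) ≈ 0.7262.
C₀ = D/Vd = 1331/209 ≈ 6.368 mg/L.
Before the 4th dose, 3 doses have been given. Superposition: Cmin = C₀·(f + f² + … + f^3).
≈ 6.368 × (0.7262 + 0.5274 + 0.3830) ≈ 6.368 × 1.6366 ≈ 10.422 mg/L.

10.4 mg/L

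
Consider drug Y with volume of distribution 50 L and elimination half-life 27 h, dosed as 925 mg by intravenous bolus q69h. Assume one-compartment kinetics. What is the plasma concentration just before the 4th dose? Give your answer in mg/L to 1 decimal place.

f = (1/2)^(τ/t½) = (1/2)^(69/27) ≈ 0.1701.
C₀ = D/Vd = 925/50 ≈ 18.500 mg/L.
Before the 4th dose, 3 doses have been given. Superposition: Cmin = C₀·(f + f² + … + f^3).
≈ 18.500 × (0.1701 + 0.0289 + 0.0049) ≈ 18.500 × 0.2039 ≈ 3.772 mg/L.

3.8 mg/L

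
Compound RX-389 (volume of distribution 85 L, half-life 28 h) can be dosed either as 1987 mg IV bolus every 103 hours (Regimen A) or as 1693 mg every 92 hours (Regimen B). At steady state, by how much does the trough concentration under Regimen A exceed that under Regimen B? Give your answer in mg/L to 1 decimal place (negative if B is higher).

-0.3 mg/L

Regimen A: f = (1/2)^(103/28) ≈ 0.0781; Cmin,ss = (1987/85)·f/(1−f) ≈ 1.980 mg/L.
Regimen B: f = (1/2)^(92/28) ≈ 0.1025; Cmin,ss = (1693/85)·f/(1−f) ≈ 2.275 mg/L.
Difference ≈ 1.980 − 2.275 ≈ -0.295 mg/L.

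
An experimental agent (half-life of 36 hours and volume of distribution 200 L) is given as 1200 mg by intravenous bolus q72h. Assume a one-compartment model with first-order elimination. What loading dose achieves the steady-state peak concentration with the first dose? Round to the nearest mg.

f = (1/2)^(72/36) ≈ 0.250000; accumulation ratio R = 1/(1−f) ≈ 1.33333.
Loading dose to hit Cmax,ss on first dose: D_load = D_maint·R ≈ 1200 × 1.33333 ≈ 1600.00 mg.

1600 mg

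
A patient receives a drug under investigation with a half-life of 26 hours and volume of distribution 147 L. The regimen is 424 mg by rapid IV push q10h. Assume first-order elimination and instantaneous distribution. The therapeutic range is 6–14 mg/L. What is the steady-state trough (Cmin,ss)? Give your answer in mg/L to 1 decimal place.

9.4 mg/L

τ/t½ = 10/26 ≈ 0.38462, so fraction remaining f = (1/2)^(10/26) ≈ 0.7660.
Each bolus raises the concentration by D/Vd = 424/147 ≈ 2.884 mg/L.
Steady-state trough Cmin,ss = C₀·f/(1−f) ≈ 2.884 × 0.7660/0.2340 ≈ 9.441 mg/L.
Trough 9.4 mg/L vs MEC 6 mg/L: adequate.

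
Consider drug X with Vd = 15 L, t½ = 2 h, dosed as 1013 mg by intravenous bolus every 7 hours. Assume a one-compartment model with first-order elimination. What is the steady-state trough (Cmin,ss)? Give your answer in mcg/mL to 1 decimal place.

6.5 mcg/mL

Over one 7-h interval, 7/2 ≈ 3.5 half-lives elapse, leaving f ≈ 0.0884 of each dose.
Each bolus raises the concentration by D/Vd = 1013/15 ≈ 67.533 mcg/mL.
Steady-state trough Cmin,ss = C₀·f/(1−f) ≈ 67.533 × 0.0884/0.9116 ≈ 6.549 mcg/mL.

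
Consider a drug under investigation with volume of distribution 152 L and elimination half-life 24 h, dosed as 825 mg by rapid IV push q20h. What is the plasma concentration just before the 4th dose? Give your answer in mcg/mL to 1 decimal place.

5.7 mcg/mL

f = (1/2)^(τ/t½) = (1/2)^(20/24) ≈ 0.5612.
C₀ = D/Vd = 825/152 ≈ 5.428 mcg/mL.
Before the 4th dose, 3 doses have been given. Superposition: Cmin = C₀·(f + f² + … + f^3).
≈ 5.428 × (0.5612 + 0.3149 + 0.1767) ≈ 5.428 × 1.0528 ≈ 5.715 mcg/mL.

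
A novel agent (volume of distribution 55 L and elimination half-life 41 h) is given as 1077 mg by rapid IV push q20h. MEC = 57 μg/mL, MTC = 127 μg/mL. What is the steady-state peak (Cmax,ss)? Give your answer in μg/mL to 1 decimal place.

68.3 μg/mL

Over one 20-h interval, 20/41 ≈ 0.4878 half-lives elapse, leaving f ≈ 0.7131 of each dose.
At steady state, accumulation factor R = 1/(1 − e^(−kτ)) ≈ 3.4855.
Single-dose peak C₀ = D/Vd = 1077/55 ≈ 19.582 μg/mL.
Steady-state peak Cmax,ss = C₀·R ≈ 19.582 × 3.4855 ≈ 68.253 μg/mL.
Peak 68.3 μg/mL vs MTC 127 μg/mL: below toxic threshold.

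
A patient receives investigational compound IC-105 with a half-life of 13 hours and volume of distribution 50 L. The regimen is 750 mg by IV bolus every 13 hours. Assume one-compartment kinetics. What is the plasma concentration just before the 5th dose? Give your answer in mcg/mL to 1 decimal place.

14.1 mcg/mL

f = (1/2)^(τ/t½) = (1/2)^(13/13) ≈ 0.5000.
C₀ = D/Vd = 750/50 ≈ 15.000 mcg/mL.
Before the 5th dose, 4 doses have been given. Superposition: Cmin = C₀·(f + f² + … + f^4).
≈ 15.000 × (0.5000 + 0.2500 + 0.1250 + 0.0625) ≈ 15.000 × 0.9375 ≈ 14.062 mcg/mL.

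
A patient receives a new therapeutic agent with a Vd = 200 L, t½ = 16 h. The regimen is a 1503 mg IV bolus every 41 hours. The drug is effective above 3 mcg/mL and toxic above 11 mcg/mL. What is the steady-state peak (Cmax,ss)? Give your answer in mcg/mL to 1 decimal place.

k = ln2/t½ = ln2/16 ≈ 0.043322 h⁻¹; fraction remaining f = e^(−kτ) = e^(−0.043322×41) ≈ 0.1693.
Accumulation ratio R = 1/(1 − f) ≈ 1/0.8307 ≈ 1.2038.
Each bolus raises the concentration by D/Vd = 1503/200 ≈ 7.515 mcg/mL.
Cmax,ss = C₀/(1 − f) ≈ 7.515/0.8307 ≈ 9.047 mcg/mL.
Peak 9.0 mcg/mL vs MTC 11 mcg/mL: below toxic threshold.

9.0 mcg/mL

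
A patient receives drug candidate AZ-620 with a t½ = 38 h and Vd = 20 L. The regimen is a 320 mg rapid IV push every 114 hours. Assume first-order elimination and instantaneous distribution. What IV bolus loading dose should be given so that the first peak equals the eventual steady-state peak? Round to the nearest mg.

f = (1/2)^(114/38) ≈ 0.125000; accumulation ratio R = 1/(1−f) ≈ 1.14286.
Loading dose to hit Cmax,ss on first dose: D_load = D_maint·R ≈ 320 × 1.14286 ≈ 365.72 mg.

366 mg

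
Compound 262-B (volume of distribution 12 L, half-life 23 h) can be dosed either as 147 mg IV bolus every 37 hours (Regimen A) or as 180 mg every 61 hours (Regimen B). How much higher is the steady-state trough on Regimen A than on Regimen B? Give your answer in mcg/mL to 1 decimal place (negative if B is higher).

Regimen A: f = (1/2)^(37/23) ≈ 0.3279; Cmin,ss = (147/12)·f/(1−f) ≈ 5.976 mcg/mL.
Regimen B: f = (1/2)^(61/23) ≈ 0.1591; Cmin,ss = (180/12)·f/(1−f) ≈ 2.838 mcg/mL.
Difference ≈ 5.976 − 2.838 ≈ 3.138 mcg/mL.

3.1 mcg/mL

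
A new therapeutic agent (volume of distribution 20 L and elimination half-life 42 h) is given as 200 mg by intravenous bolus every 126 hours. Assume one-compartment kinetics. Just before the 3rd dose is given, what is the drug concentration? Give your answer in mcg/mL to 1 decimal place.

f = (1/2)^(τ/t½) = (1/2)^(126/42) ≈ 0.1250.
C₀ = D/Vd = 200/20 ≈ 10.000 mcg/mL.
Before the 3rd dose, 2 doses have been given. Superposition: Cmin = C₀·(f + f²).
≈ 10.000 × (0.1250 + 0.0156) ≈ 10.000 × 0.1406 ≈ 1.406 mcg/mL.

1.4 mcg/mL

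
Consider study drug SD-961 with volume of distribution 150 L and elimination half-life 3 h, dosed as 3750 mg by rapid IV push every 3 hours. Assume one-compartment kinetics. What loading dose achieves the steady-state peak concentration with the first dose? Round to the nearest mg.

f = (1/2)^(3/3) ≈ 0.500000; accumulation ratio R = 1/(1−f) ≈ 2.00000.
Loading dose to hit Cmax,ss on first dose: D_load = D_maint·R ≈ 3750 × 2.00000 ≈ 7500.00 mg.

7500 mg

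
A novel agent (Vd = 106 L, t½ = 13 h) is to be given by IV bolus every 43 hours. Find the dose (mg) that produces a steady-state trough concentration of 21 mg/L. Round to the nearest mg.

19815 mg

τ/t½ = 43/13 ≈ 3.3077, so f = (1/2)^(43/13) ≈ 0.100992.
Cmin,ss = (D/Vd)·f/(1−f), so D = Cmin,ss·Vd·(1−f)/f.
D = 21 × 106 × (1−f)/f ≈ 21 × 106 × 8.90177 ≈ 19815.34 mg.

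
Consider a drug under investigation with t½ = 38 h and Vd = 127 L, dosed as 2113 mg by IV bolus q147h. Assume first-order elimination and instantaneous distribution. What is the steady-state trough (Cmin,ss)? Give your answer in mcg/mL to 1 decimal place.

1.2 mcg/mL

k = ln2/t½ = ln2/38 ≈ 0.018241 h⁻¹; fraction remaining f = e^(−kτ) = e^(−0.018241×147) ≈ 0.0685.
Accumulation ratio R = 1/(1 − f) ≈ 1/0.9315 ≈ 1.0735.
Each bolus raises the concentration by D/Vd = 2113/127 ≈ 16.638 mcg/mL.
Cmax,ss = C₀/(1 − f) ≈ 16.638/0.9315 ≈ 17.862 mcg/mL.
One interval later, Cmin,ss = Cmax,ss·e^(−kτ) ≈ 17.862 × 0.0685 ≈ 1.224 mcg/mL.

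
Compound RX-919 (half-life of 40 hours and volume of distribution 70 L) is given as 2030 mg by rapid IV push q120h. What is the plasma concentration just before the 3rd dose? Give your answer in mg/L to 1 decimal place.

f = (1/2)^(τ/t½) = (1/2)^(120/40) ≈ 0.1250.
C₀ = D/Vd = 2030/70 ≈ 29.000 mg/L.
Before the 3rd dose, 2 doses have been given. Superposition: Cmin = C₀·(f + f²).
≈ 29.000 × (0.1250 + 0.0156) ≈ 29.000 × 0.1406 ≈ 4.077 mg/L.

4.1 mg/L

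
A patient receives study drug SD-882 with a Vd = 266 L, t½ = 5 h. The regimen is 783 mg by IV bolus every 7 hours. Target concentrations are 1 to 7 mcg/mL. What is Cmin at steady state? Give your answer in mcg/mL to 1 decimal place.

1.8 mcg/mL

k = ln2/t½ = ln2/5 ≈ 0.138629 h⁻¹; fraction remaining f = e^(−kτ) = e^(−0.138629×7) ≈ 0.3789.
At steady state, accumulation factor R = 1/(1 − e^(−kτ)) ≈ 1.6100.
Single-dose peak C₀ = D/Vd = 783/266 ≈ 2.944 mcg/mL.
Steady-state peak Cmax,ss = C₀·R ≈ 2.944 × 1.6100 ≈ 4.740 mcg/mL.
One interval later, Cmin,ss = Cmax,ss·e^(−kτ) ≈ 4.740 × 0.3789 ≈ 1.796 mcg/mL.
Trough 1.8 mcg/mL vs MEC 1 mcg/mL: adequate.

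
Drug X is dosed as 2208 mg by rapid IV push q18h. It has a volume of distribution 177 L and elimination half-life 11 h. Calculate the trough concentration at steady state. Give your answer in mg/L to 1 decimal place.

Over one 18-h interval, 18/11 ≈ 1.6364 half-lives elapse, leaving f ≈ 0.3217 of each dose.
Accumulation ratio R = 1/(1 − f) ≈ 1/0.6783 ≈ 1.4743.
Single-dose peak C₀ = D/Vd = 2208/177 ≈ 12.475 mg/L.
Steady-state peak Cmax,ss = C₀·R ≈ 12.475 × 1.4743 ≈ 18.392 mg/L.
Steady-state trough Cmin,ss = Cmax,ss·f ≈ 18.392 × 0.3217 ≈ 5.917 mg/L.

5.9 mg/L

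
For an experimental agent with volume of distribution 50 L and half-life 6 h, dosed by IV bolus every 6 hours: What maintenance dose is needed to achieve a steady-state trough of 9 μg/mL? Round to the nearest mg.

τ/t½ = 6/6 ≈ 1, so f = (1/2)^(6/6) ≈ 0.500000.
Cmin,ss = (D/Vd)·f/(1−f), so D = Cmin,ss·Vd·(1−f)/f.
D = 9 × 50 × (1−f)/f ≈ 9 × 50 × 1.00000 ≈ 450.00 mg.

450 mg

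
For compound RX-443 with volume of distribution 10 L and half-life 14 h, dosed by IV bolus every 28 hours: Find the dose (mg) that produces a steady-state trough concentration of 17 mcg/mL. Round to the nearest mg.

τ/t½ = 28/14 ≈ 2, so f = (1/2)^(28/14) ≈ 0.250000.
Cmin,ss = (D/Vd)·f/(1−f), so D = Cmin,ss·Vd·(1−f)/f.
D = 17 × 10 × (1−f)/f ≈ 17 × 10 × 3.00000 ≈ 510.00 mg.

510 mg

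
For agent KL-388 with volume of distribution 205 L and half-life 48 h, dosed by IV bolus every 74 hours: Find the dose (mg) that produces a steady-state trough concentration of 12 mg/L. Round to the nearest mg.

4702 mg

τ/t½ = 74/48 ≈ 1.5417, so f = (1/2)^(74/48) ≈ 0.343488.
Cmin,ss = (D/Vd)·f/(1−f), so D = Cmin,ss·Vd·(1−f)/f.
D = 12 × 205 × (1−f)/f ≈ 12 × 205 × 1.91131 ≈ 4701.82 mg.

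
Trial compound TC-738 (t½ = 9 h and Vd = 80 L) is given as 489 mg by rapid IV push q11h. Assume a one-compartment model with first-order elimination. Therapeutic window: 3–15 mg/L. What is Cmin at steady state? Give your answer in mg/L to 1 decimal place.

Over one 11-h interval, 11/9 ≈ 1.2222 half-lives elapse, leaving f ≈ 0.4286 of each dose.
Accumulation ratio R = 1/(1 − f) ≈ 1/0.5714 ≈ 1.7501.
Single-dose peak C₀ = D/Vd = 489/80 ≈ 6.112 mg/L.
Cmax,ss = C₀/(1 − f) ≈ 6.112/0.5714 ≈ 10.697 mg/L.
Steady-state trough Cmin,ss = Cmax,ss·f ≈ 10.697 × 0.4286 ≈ 4.585 mg/L.
Trough 4.6 mg/L vs MEC 3 mg/L: adequate.

4.6 mg/L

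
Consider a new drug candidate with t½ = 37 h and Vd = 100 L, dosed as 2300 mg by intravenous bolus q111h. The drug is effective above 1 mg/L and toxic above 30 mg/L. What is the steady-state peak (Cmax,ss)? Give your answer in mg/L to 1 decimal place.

The dosing interval is 3 half-lives, so f = 2^(−3) = 0.125.
Accumulation ratio R = 1/(1 − f) = 1/0.875 = 8/7.
Single-dose peak C₀ = D/Vd = 2300/100 = 23 mg/L.
Steady-state peak Cmax,ss = C₀·R = 23 × 8/7 ≈ 26.286 mg/L.
Peak 26.3 mg/L vs MTC 30 mg/L: below toxic threshold.

26.3 mg/L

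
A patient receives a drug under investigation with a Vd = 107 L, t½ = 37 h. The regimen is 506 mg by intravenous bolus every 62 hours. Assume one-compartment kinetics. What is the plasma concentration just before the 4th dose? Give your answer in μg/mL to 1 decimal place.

f = (1/2)^(τ/t½) = (1/2)^(62/37) ≈ 0.3130.
C₀ = D/Vd = 506/107 ≈ 4.729 μg/mL.
Before the 4th dose, 3 doses have been given. Superposition: Cmin = C₀·(f + f² + … + f^3).
≈ 4.729 × (0.3130 + 0.0980 + 0.0307) ≈ 4.729 × 0.4417 ≈ 2.089 μg/mL.

2.1 μg/mL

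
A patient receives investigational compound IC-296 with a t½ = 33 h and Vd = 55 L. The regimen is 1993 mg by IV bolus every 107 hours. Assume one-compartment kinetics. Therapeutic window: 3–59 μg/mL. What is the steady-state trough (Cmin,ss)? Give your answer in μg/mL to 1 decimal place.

4.3 μg/mL

τ/t½ = 107/33 ≈ 3.2424, so fraction remaining f = (1/2)^(107/33) ≈ 0.1057.
Single-dose peak C₀ = D/Vd = 1993/55 ≈ 36.236 μg/mL.
Steady-state trough Cmin,ss = C₀·f/(1−f) ≈ 36.236 × 0.1057/0.8943 ≈ 4.283 μg/mL.
Trough 4.3 μg/mL vs MEC 3 μg/mL: adequate.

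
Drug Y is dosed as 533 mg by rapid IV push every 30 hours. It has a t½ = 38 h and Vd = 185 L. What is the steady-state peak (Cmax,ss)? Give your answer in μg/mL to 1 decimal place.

6.8 μg/mL

τ/t½ = 30/38 ≈ 0.78947, so fraction remaining f = (1/2)^(30/38) ≈ 0.5786.
Accumulation ratio R = 1/(1 − f) ≈ 1/0.4214 ≈ 2.3730.
Single-dose peak C₀ = D/Vd = 533/185 ≈ 2.881 μg/mL.
Steady-state peak Cmax,ss = C₀·R ≈ 2.881 × 2.3730 ≈ 6.837 μg/mL.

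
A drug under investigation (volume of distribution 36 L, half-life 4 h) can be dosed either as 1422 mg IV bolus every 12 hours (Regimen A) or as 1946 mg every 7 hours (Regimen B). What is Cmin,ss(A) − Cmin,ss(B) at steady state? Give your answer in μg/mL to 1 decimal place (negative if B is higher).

Regimen A: f = (1/2)^(12/4) ≈ 0.1250; Cmin,ss = (1422/36)·f/(1−f) ≈ 5.643 μg/mL.
Regimen B: f = (1/2)^(7/4) ≈ 0.2973; Cmin,ss = (1946/36)·f/(1−f) ≈ 22.870 μg/mL.
Difference ≈ 5.643 − 22.870 ≈ -17.227 μg/mL.

-17.2 μg/mL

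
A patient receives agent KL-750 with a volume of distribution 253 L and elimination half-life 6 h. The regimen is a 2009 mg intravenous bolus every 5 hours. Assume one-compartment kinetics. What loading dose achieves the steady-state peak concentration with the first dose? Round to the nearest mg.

f = (1/2)^(5/6) ≈ 0.561231; accumulation ratio R = 1/(1−f) ≈ 2.27910.
Loading dose to hit Cmax,ss on first dose: D_load = D_maint·R ≈ 2009 × 2.27910 ≈ 4578.71 mg.

4579 mg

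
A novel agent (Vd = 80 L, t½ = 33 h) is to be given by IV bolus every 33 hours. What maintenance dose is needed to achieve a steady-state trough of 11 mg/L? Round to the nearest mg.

τ/t½ = 33/33 ≈ 1, so f = (1/2)^(33/33) ≈ 0.500000.
Cmin,ss = (D/Vd)·f/(1−f), so D = Cmin,ss·Vd·(1−f)/f.
D = 11 × 80 × (1−f)/f ≈ 11 × 80 × 1.00000 ≈ 880.00 mg.

880 mg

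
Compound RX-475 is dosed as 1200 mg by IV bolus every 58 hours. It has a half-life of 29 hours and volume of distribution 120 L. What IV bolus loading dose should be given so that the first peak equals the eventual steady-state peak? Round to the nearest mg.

1600 mg

f = (1/2)^(58/29) ≈ 0.250000; accumulation ratio R = 1/(1−f) ≈ 1.33333.
Loading dose to hit Cmax,ss on first dose: D_load = D_maint·R ≈ 1200 × 1.33333 ≈ 1600.00 mg.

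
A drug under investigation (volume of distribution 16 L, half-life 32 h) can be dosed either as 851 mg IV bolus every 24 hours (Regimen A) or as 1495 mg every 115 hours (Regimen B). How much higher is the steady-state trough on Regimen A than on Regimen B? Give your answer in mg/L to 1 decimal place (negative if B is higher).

Regimen A: f = (1/2)^(24/32) ≈ 0.5946; Cmin,ss = (851/16)·f/(1−f) ≈ 78.010 mg/L.
Regimen B: f = (1/2)^(115/32) ≈ 0.0828; Cmin,ss = (1495/16)·f/(1−f) ≈ 8.435 mg/L.
Difference ≈ 78.010 − 8.435 ≈ 69.575 mg/L.

69.6 mg/L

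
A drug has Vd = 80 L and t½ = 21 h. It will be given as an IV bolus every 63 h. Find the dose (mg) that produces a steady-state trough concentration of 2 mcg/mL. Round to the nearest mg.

τ/t½ = 63/21 ≈ 3, so f = (1/2)^(63/21) ≈ 0.125000.
Cmin,ss = (D/Vd)·f/(1−f), so D = Cmin,ss·Vd·(1−f)/f.
D = 2 × 80 × (1−f)/f ≈ 2 × 80 × 7.00000 ≈ 1120.00 mg.

1120 mg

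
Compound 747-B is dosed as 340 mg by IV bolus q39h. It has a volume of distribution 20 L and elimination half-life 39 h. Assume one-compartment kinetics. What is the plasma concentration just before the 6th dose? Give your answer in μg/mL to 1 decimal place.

16.5 μg/mL

f = (1/2)^(τ/t½) = (1/2)^(39/39) ≈ 0.5000.
C₀ = D/Vd = 340/20 ≈ 17.000 μg/mL.
Before the 6th dose, 5 doses have been given. Superposition: Cmin = C₀·(f + f² + … + f^5).
≈ 17.000 × (0.5000 + 0.2500 + 0.1250 + 0.0625 + 0.0313) ≈ 17.000 × 0.9688 ≈ 16.470 μg/mL.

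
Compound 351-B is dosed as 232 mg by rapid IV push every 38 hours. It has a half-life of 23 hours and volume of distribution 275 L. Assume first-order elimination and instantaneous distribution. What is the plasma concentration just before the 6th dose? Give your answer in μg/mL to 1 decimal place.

f = (1/2)^(τ/t½) = (1/2)^(38/23) ≈ 0.3182.
C₀ = D/Vd = 232/275 ≈ 0.844 μg/mL.
Before the 6th dose, 5 doses have been given. Superposition: Cmin = C₀·(f + f² + … + f^5).
≈ 0.844 × (0.3182 + 0.1013 + 0.0322 + 0.0103 + 0.0033) ≈ 0.844 × 0.4653 ≈ 0.393 μg/mL.

0.4 μg/mL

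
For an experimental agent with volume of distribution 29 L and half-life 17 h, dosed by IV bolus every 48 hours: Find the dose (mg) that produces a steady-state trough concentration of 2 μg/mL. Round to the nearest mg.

τ/t½ = 48/17 ≈ 2.8235, so f = (1/2)^(48/17) ≈ 0.141264.
Cmin,ss = (D/Vd)·f/(1−f), so D = Cmin,ss·Vd·(1−f)/f.
D = 2 × 29 × (1−f)/f ≈ 2 × 29 × 6.07894 ≈ 352.58 mg.

353 mg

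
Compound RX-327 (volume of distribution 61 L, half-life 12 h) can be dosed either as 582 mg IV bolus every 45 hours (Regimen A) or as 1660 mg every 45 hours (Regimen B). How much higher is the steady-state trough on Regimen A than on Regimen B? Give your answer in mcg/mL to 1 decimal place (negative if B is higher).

Regimen A: f = (1/2)^(45/12) ≈ 0.0743; Cmin,ss = (582/61)·f/(1−f) ≈ 0.766 mcg/mL.
Regimen B: f = (1/2)^(45/12) ≈ 0.0743; Cmin,ss = (1660/61)·f/(1−f) ≈ 2.184 mcg/mL.
Difference ≈ 0.766 − 2.184 ≈ -1.418 mcg/mL.

-1.4 mcg/mL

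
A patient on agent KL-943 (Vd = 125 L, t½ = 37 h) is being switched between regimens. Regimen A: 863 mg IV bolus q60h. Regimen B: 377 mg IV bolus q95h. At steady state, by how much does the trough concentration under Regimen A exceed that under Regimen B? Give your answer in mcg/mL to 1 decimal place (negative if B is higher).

Regimen A: f = (1/2)^(60/37) ≈ 0.3250; Cmin,ss = (863/125)·f/(1−f) ≈ 3.324 mcg/mL.
Regimen B: f = (1/2)^(95/37) ≈ 0.1687; Cmin,ss = (377/125)·f/(1−f) ≈ 0.612 mcg/mL.
Difference ≈ 3.324 − 0.612 ≈ 2.712 mcg/mL.

2.7 mcg/mL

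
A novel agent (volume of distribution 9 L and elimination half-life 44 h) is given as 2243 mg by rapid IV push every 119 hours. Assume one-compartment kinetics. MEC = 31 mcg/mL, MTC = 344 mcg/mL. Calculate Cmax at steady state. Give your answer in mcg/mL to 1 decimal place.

k = ln2/t½ = ln2/44 ≈ 0.015753 h⁻¹; fraction remaining f = e^(−kτ) = e^(−0.015753×119) ≈ 0.1534.
At steady state, accumulation factor R = 1/(1 − e^(−kτ)) ≈ 1.1812.
Each bolus raises the concentration by D/Vd = 2243/9 ≈ 249.222 mcg/mL.
Steady-state peak Cmax,ss = C₀·R ≈ 249.222 × 1.1812 ≈ 294.381 mcg/mL.
Peak 294.4 mcg/mL vs MTC 344 mcg/mL: below toxic threshold.

294.4 mcg/mL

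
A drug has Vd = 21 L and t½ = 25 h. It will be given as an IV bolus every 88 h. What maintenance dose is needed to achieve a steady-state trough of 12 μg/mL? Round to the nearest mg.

τ/t½ = 88/25 ≈ 3.52, so f = (1/2)^(88/25) ≈ 0.087171.
Cmin,ss = (D/Vd)·f/(1−f), so D = Cmin,ss·Vd·(1−f)/f.
D = 12 × 21 × (1−f)/f ≈ 12 × 21 × 10.47171 ≈ 2638.87 mg.

2639 mg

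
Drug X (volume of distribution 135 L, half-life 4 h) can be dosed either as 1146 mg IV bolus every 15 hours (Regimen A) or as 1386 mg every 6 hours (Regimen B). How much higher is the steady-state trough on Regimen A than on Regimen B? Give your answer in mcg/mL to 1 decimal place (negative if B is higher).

Regimen A: f = (1/2)^(15/4) ≈ 0.0743; Cmin,ss = (1146/135)·f/(1−f) ≈ 0.681 mcg/mL.
Regimen B: f = (1/2)^(6/4) ≈ 0.3536; Cmin,ss = (1386/135)·f/(1−f) ≈ 5.616 mcg/mL.
Difference ≈ 0.681 − 5.616 ≈ -4.935 mcg/mL.

-4.9 mcg/mL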